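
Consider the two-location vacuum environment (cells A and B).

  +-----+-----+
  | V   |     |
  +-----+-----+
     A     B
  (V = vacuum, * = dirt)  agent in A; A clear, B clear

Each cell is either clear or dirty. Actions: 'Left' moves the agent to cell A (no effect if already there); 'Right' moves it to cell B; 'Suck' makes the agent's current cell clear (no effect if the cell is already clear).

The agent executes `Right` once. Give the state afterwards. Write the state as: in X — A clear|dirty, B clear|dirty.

in B — A clear, B clear

start: in A — A clear, B clear
1. Right → in B — A clear, B clear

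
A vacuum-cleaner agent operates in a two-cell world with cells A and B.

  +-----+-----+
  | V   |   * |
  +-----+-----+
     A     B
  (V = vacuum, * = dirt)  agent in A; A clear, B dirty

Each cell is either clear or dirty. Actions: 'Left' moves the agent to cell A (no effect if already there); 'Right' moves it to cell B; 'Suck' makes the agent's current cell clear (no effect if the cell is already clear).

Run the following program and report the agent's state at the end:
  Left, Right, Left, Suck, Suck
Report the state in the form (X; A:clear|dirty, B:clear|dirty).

step 1/5 (Left): (A; A:clear, B:dirty)
step 2/5 (Right): (B; A:clear, B:dirty)
step 3/5 (Left): (A; A:clear, B:dirty)
step 4/5 (Suck): (A; A:clear, B:dirty)
step 5/5 (Suck): (A; A:clear, B:dirty)

(A; A:clear, B:dirty)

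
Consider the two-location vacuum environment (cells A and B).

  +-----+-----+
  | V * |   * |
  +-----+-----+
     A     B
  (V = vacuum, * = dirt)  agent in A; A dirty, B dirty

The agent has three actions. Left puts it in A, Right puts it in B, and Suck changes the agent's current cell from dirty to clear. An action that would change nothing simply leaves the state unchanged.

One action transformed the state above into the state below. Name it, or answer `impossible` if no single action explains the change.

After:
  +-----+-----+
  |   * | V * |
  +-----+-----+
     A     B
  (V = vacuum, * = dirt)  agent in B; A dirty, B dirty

Right

try  Left: loc=A A=dirty B=dirty
try Right: loc=B A=dirty B=dirty  ← match
try  Suck: loc=A A=clear B=dirty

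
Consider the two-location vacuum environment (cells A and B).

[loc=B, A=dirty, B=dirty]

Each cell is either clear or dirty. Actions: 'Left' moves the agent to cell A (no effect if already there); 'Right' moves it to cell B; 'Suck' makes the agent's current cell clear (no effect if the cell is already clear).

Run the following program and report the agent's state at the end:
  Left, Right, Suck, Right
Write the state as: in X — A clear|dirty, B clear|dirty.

in B — A dirty, B clear

Left (#1): in A — A dirty, B dirty
Right (#2): in B — A dirty, B dirty
Suck (#3): in B — A dirty, B clear
Right (#4): in B — A dirty, B clear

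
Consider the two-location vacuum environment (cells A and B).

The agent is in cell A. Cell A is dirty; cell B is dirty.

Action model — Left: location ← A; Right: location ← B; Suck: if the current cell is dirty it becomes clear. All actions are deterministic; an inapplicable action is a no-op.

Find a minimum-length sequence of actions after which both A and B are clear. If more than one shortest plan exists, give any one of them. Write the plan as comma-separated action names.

[1] after Suck: in A — A clear, B dirty
[2] after Right: in B — A clear, B dirty
[3] after Suck: in B — A clear, B clear
min 3: Suck A + move + Suck B

Suck, Right, Suck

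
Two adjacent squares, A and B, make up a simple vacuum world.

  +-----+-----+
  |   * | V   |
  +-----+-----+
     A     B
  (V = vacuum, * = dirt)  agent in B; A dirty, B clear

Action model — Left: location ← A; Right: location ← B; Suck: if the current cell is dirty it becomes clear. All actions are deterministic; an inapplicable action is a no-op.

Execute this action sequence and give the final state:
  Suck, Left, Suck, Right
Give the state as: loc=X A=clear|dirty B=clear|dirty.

loc=B A=clear B=clear

1. Suck → loc=B A=dirty B=clear
2. Left → loc=A A=dirty B=clear
3. Suck → loc=A A=clear B=clear
4. Right → loc=B A=clear B=clear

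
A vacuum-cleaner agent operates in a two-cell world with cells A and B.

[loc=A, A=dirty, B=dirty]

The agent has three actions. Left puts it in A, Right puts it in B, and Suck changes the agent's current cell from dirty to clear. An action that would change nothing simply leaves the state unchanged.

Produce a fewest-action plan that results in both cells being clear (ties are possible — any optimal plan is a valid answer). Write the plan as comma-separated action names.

t=1 Suck ⇒ in A — A clear, B dirty
t=2 Right ⇒ in B — A clear, B dirty
t=3 Suck ⇒ in B — A clear, B clear
min 3: Suck A + move + Suck B

Suck, Right, Suck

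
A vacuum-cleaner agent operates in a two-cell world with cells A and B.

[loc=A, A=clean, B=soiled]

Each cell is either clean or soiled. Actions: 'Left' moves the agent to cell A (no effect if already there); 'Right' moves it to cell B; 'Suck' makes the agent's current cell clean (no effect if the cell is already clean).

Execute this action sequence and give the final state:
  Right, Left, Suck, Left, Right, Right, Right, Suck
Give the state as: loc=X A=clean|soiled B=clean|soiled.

1) do Right; now loc=B A=clean B=soiled
2) do Left; now loc=A A=clean B=soiled
3) do Suck; now loc=A A=clean B=soiled
4) do Left; now loc=A A=clean B=soiled
5) do Right; now loc=B A=clean B=soiled
6) do Right; now loc=B A=clean B=soiled
7) do Right; now loc=B A=clean B=soiled
8) do Suck; now loc=B A=clean B=clean

loc=B A=clean B=clean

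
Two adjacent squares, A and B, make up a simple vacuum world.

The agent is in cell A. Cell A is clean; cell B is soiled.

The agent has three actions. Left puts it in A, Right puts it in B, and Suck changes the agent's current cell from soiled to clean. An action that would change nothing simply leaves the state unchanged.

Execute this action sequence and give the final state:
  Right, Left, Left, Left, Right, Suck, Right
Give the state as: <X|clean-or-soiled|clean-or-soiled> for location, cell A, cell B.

step 1/7 (Right): <B|clean|soiled>
step 2/7 (Left): <A|clean|soiled>
step 3/7 (Left): <A|clean|soiled>
step 4/7 (Left): <A|clean|soiled>
step 5/7 (Right): <B|clean|soiled>
step 6/7 (Suck): <B|clean|clean>
step 7/7 (Right): <B|clean|clean>

<B|clean|clean>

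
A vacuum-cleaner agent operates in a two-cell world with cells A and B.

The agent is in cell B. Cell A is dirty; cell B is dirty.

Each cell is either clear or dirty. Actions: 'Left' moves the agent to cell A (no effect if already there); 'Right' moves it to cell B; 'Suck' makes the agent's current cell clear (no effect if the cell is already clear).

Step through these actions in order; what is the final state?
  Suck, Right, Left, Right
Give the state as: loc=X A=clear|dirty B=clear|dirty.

1) do Suck; now loc=B A=dirty B=clear
2) do Right; now loc=B A=dirty B=clear
3) do Left; now loc=A A=dirty B=clear
4) do Right; now loc=B A=dirty B=clear

loc=B A=dirty B=clear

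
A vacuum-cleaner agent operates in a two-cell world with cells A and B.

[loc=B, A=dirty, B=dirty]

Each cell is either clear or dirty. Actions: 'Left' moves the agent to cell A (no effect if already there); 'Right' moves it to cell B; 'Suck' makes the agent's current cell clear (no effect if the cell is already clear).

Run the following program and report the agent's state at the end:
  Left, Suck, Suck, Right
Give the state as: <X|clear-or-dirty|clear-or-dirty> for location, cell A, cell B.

t=1 Left ⇒ <A|dirty|dirty>
t=2 Suck ⇒ <A|clear|dirty>
t=3 Suck ⇒ <A|clear|dirty>
t=4 Right ⇒ <B|clear|dirty>

<B|clear|dirty>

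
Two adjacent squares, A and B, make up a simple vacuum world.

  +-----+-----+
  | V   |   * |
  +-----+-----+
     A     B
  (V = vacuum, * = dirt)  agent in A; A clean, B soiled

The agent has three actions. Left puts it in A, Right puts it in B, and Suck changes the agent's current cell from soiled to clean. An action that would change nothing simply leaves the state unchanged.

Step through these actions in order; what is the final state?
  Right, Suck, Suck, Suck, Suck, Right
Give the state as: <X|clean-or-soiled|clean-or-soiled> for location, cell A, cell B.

<B|clean|clean>

Right (#1): <B|clean|soiled>
Suck (#2): <B|clean|clean>
Suck (#3): <B|clean|clean>
Suck (#4): <B|clean|clean>
Suck (#5): <B|clean|clean>
Right (#6): <B|clean|clean>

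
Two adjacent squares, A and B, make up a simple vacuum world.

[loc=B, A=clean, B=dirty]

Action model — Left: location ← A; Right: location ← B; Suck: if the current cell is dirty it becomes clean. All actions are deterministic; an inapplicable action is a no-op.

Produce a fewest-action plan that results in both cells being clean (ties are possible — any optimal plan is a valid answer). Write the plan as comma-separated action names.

[1] after Suck: <B|clean|clean>
min 1: B is dirty, one Suck

Suck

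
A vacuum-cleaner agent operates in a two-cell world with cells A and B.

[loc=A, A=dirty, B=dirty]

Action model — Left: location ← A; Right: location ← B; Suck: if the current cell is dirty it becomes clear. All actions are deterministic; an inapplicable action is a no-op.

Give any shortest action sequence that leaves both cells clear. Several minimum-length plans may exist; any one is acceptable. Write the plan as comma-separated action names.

[1] after Suck: (A; A:clear, B:dirty)
[2] after Right: (B; A:clear, B:dirty)
[3] after Suck: (B; A:clear, B:clear)
min 3: Suck A + move + Suck B

Suck, Right, Suck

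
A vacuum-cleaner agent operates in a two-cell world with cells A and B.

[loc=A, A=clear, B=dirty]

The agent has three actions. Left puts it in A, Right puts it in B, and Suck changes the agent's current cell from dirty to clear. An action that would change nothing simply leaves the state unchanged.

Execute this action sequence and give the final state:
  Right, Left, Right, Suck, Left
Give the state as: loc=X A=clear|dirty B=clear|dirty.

t=1 Right ⇒ loc=B A=clear B=dirty
t=2 Left ⇒ loc=A A=clear B=dirty
t=3 Right ⇒ loc=B A=clear B=dirty
t=4 Suck ⇒ loc=B A=clear B=clear
t=5 Left ⇒ loc=A A=clear B=clear

loc=A A=clear B=clear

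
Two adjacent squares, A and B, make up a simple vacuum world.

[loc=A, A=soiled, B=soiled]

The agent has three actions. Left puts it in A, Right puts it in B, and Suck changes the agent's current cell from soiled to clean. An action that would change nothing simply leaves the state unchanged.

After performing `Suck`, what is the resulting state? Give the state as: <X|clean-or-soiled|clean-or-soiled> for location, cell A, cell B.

<A|clean|soiled>

start: <A|soiled|soiled>
1) do Suck; now <A|clean|soiled>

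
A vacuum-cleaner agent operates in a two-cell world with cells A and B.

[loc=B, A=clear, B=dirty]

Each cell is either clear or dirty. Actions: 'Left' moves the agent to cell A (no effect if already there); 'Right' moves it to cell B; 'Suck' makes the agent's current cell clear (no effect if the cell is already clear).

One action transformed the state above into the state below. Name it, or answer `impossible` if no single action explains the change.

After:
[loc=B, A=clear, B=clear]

Suck

try  Left: (A; A:clear, B:dirty)
try Right: (B; A:clear, B:dirty)
try  Suck: (B; A:clear, B:clear)  ← match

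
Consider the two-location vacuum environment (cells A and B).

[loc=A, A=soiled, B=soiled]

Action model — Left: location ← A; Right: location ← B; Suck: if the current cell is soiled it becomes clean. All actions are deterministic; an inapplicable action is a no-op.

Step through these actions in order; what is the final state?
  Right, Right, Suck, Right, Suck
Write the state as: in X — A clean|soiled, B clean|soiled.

in B — A soiled, B clean

Right (#1): in B — A soiled, B soiled
Right (#2): in B — A soiled, B soiled
Suck (#3): in B — A soiled, B clean
Right (#4): in B — A soiled, B clean
Suck (#5): in B — A soiled, B clean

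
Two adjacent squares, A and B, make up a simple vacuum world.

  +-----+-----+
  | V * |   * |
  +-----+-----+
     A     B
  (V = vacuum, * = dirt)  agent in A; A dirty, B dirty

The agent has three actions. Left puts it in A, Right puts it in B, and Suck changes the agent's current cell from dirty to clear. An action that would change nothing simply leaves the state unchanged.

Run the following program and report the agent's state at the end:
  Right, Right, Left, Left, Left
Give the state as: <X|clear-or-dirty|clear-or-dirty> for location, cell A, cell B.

step 1/5 (Right): <B|dirty|dirty>
step 2/5 (Right): <B|dirty|dirty>
step 3/5 (Left): <A|dirty|dirty>
step 4/5 (Left): <A|dirty|dirty>
step 5/5 (Left): <A|dirty|dirty>

<A|dirty|dirty>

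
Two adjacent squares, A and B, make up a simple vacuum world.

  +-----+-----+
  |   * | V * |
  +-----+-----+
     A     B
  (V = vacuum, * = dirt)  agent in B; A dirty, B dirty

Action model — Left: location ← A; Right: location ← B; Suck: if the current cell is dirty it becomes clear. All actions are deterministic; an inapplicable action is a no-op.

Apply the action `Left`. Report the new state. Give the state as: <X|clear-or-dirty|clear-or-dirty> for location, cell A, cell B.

<A|dirty|dirty>

start: <B|dirty|dirty>
t=1 Left ⇒ <A|dirty|dirty>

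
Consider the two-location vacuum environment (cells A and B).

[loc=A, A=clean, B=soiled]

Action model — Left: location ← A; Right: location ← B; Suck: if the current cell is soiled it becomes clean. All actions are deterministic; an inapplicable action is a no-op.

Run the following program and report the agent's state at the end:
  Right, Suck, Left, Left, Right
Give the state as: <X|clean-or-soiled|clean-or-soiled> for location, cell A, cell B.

<B|clean|clean>

step 1/5 (Right): <B|clean|soiled>
step 2/5 (Suck): <B|clean|clean>
step 3/5 (Left): <A|clean|clean>
step 4/5 (Left): <A|clean|clean>
step 5/5 (Right): <B|clean|clean>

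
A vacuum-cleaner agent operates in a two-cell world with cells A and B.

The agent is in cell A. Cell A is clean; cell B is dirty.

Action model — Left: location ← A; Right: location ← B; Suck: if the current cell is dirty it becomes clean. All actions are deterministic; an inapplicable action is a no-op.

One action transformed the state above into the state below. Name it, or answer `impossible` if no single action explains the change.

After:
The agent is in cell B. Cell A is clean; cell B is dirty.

try  Left: in A — A clean, B dirty
try Right: in B — A clean, B dirty  ← match
try  Suck: in A — A clean, B dirty

Right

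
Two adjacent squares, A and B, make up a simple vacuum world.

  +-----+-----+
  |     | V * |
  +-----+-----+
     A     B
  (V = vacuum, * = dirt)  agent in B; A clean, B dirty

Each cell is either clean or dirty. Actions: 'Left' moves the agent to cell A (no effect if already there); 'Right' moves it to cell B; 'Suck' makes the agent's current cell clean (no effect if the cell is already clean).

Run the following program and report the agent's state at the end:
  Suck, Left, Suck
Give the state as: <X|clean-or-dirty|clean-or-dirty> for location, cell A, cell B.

Suck (#1): <B|clean|clean>
Left (#2): <A|clean|clean>
Suck (#3): <A|clean|clean>

<A|clean|clean>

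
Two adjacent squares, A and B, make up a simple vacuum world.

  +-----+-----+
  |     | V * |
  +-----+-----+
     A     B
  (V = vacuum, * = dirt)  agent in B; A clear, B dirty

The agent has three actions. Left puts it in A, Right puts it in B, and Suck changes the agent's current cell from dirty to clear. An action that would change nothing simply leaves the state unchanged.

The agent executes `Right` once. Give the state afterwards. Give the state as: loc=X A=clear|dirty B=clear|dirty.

loc=B A=clear B=dirty

start: loc=B A=clear B=dirty
[1] after Right: loc=B A=clear B=dirty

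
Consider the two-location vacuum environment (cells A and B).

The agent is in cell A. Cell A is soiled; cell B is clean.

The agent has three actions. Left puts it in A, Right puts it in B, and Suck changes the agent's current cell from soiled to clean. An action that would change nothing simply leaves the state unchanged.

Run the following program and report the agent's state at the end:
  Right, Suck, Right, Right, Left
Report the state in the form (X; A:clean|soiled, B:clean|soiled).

(A; A:soiled, B:clean)

t=1 Right ⇒ (B; A:soiled, B:clean)
t=2 Suck ⇒ (B; A:soiled, B:clean)
t=3 Right ⇒ (B; A:soiled, B:clean)
t=4 Right ⇒ (B; A:soiled, B:clean)
t=5 Left ⇒ (A; A:soiled, B:clean)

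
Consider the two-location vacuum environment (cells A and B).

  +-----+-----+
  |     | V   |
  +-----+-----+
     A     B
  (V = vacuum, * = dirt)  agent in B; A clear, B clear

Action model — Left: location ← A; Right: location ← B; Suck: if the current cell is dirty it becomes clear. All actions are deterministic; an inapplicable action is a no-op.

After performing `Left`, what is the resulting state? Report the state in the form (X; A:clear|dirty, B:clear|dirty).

start: (B; A:clear, B:clear)
[1] after Left: (A; A:clear, B:clear)

(A; A:clear, B:clear)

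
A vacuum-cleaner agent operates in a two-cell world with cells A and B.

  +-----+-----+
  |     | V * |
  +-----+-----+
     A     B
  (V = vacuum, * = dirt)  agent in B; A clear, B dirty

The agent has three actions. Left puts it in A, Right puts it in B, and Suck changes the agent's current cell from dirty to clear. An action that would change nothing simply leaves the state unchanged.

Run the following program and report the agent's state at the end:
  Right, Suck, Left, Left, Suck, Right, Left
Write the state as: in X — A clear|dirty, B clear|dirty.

in A — A clear, B clear

1. Right → in B — A clear, B dirty
2. Suck → in B — A clear, B clear
3. Left → in A — A clear, B clear
4. Left → in A — A clear, B clear
5. Suck → in A — A clear, B clear
6. Right → in B — A clear, B clear
7. Left → in A — A clear, B clear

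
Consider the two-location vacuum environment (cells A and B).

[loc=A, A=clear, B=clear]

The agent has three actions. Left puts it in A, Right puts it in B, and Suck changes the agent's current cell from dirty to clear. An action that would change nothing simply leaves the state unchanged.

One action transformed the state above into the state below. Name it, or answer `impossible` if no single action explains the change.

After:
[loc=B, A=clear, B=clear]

try  Left: in A — A clear, B clear
try Right: in B — A clear, B clear  ← match
try  Suck: in A — A clear, B clear

Right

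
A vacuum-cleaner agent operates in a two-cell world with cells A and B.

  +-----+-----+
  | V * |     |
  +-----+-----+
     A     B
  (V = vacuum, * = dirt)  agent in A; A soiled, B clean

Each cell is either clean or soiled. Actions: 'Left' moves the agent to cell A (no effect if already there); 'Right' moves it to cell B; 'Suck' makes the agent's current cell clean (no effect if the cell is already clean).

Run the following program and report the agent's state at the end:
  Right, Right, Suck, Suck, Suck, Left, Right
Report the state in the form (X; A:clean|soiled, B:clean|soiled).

(B; A:soiled, B:clean)

step 1/7 (Right): (B; A:soiled, B:clean)
step 2/7 (Right): (B; A:soiled, B:clean)
step 3/7 (Suck): (B; A:soiled, B:clean)
step 4/7 (Suck): (B; A:soiled, B:clean)
step 5/7 (Suck): (B; A:soiled, B:clean)
step 6/7 (Left): (A; A:soiled, B:clean)
step 7/7 (Right): (B; A:soiled, B:clean)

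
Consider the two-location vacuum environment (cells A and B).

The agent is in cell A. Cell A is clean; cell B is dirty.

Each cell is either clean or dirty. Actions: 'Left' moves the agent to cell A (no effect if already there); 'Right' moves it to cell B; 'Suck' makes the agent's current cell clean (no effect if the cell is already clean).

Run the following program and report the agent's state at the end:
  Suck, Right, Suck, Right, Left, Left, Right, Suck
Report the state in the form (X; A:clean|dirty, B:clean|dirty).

1. Suck → (A; A:clean, B:dirty)
2. Right → (B; A:clean, B:dirty)
3. Suck → (B; A:clean, B:clean)
4. Right → (B; A:clean, B:clean)
5. Left → (A; A:clean, B:clean)
6. Left → (A; A:clean, B:clean)
7. Right → (B; A:clean, B:clean)
8. Suck → (B; A:clean, B:clean)

(B; A:clean, B:clean)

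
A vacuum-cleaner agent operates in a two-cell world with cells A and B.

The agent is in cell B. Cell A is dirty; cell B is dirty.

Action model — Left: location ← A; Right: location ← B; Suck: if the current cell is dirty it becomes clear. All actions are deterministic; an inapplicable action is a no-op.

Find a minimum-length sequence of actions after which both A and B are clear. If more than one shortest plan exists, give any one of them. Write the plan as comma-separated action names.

Suck, Left, Suck

[1] after Suck: (B; A:dirty, B:clear)
[2] after Left: (A; A:dirty, B:clear)
[3] after Suck: (A; A:clear, B:clear)
min 3: Suck B + move + Suck A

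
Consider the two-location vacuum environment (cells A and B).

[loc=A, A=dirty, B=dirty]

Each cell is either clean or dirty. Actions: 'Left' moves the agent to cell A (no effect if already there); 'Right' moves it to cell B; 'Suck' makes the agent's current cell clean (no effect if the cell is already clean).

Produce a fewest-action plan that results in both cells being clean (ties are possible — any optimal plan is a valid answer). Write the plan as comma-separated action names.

step 1/3 (Suck): (A; A:clean, B:dirty)
step 2/3 (Right): (B; A:clean, B:dirty)
step 3/3 (Suck): (B; A:clean, B:clean)
min 3: Suck A + move + Suck B

Suck, Right, Suck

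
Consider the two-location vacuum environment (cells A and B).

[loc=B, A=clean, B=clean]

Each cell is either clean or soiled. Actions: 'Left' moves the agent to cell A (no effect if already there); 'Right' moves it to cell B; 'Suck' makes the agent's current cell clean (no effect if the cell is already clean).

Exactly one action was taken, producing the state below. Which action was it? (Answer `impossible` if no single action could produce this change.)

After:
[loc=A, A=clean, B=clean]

Left

try  Left: (A; A:clean, B:clean)  ← match
try Right: (B; A:clean, B:clean)
try  Suck: (B; A:clean, B:clean)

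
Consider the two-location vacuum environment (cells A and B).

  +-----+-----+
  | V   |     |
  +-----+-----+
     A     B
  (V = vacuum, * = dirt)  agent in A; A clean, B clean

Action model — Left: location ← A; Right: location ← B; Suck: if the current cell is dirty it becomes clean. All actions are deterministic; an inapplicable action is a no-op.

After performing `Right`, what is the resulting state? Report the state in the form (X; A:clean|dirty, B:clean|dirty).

start: (A; A:clean, B:clean)
1) do Right; now (B; A:clean, B:clean)

(B; A:clean, B:clean)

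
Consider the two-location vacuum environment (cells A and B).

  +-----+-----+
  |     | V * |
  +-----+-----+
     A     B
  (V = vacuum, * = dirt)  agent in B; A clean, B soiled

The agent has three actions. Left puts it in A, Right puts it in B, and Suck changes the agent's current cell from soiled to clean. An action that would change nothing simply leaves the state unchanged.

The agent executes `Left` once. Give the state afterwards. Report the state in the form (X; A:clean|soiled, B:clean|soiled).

start: (B; A:clean, B:soiled)
[1] after Left: (A; A:clean, B:soiled)

(A; A:clean, B:soiled)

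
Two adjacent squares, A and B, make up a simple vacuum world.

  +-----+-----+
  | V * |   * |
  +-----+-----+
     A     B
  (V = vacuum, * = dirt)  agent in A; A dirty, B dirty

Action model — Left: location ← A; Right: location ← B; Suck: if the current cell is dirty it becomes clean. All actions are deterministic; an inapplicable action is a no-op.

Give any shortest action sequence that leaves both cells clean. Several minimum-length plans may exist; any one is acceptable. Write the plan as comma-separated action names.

step 1/3 (Suck): (A; A:clean, B:dirty)
step 2/3 (Right): (B; A:clean, B:dirty)
step 3/3 (Suck): (B; A:clean, B:clean)
min 3: Suck A + move + Suck B

Suck, Right, Suck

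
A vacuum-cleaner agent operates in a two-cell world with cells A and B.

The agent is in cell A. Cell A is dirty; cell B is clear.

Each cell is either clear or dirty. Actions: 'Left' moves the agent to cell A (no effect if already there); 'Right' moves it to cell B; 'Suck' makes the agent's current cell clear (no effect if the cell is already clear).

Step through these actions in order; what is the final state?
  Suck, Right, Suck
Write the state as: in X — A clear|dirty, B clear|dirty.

in B — A clear, B clear

1) do Suck; now in A — A clear, B clear
2) do Right; now in B — A clear, B clear
3) do Suck; now in B — A clear, B clear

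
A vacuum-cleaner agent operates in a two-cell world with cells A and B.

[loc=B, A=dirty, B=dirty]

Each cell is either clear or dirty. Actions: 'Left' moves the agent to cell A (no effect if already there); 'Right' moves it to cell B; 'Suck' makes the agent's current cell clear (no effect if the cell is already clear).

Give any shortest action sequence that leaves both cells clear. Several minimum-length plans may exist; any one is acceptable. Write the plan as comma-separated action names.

1) do Suck; now in B — A dirty, B clear
2) do Left; now in A — A dirty, B clear
3) do Suck; now in A — A clear, B clear
min 3: Suck B + move + Suck A

Suck, Left, Suck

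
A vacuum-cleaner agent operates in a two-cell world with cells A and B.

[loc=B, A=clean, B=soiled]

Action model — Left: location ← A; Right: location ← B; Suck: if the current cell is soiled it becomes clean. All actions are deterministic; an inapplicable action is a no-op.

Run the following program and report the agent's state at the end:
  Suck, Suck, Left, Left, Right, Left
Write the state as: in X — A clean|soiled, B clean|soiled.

in A — A clean, B clean

[1] after Suck: in B — A clean, B clean
[2] after Suck: in B — A clean, B clean
[3] after Left: in A — A clean, B clean
[4] after Left: in A — A clean, B clean
[5] after Right: in B — A clean, B clean
[6] after Left: in A — A clean, B clean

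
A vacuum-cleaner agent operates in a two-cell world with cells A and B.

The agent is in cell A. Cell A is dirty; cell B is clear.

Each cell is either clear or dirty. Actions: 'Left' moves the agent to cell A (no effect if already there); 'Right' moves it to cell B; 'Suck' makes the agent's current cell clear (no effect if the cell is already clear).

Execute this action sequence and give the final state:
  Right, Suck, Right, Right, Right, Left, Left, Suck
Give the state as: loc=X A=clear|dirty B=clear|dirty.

loc=A A=clear B=clear

1) do Right; now loc=B A=dirty B=clear
2) do Suck; now loc=B A=dirty B=clear
3) do Right; now loc=B A=dirty B=clear
4) do Right; now loc=B A=dirty B=clear
5) do Right; now loc=B A=dirty B=clear
6) do Left; now loc=A A=dirty B=clear
7) do Left; now loc=A A=dirty B=clear
8) do Suck; now loc=A A=clear B=clear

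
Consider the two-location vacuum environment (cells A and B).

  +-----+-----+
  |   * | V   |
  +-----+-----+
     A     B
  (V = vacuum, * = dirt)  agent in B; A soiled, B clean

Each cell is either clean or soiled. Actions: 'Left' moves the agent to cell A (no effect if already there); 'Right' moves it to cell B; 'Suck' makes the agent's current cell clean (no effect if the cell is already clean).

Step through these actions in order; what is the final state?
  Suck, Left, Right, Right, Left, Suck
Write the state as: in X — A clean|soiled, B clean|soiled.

in A — A clean, B clean

step 1/6 (Suck): in B — A soiled, B clean
step 2/6 (Left): in A — A soiled, B clean
step 3/6 (Right): in B — A soiled, B clean
step 4/6 (Right): in B — A soiled, B clean
step 5/6 (Left): in A — A soiled, B clean
step 6/6 (Suck): in A — A clean, B clean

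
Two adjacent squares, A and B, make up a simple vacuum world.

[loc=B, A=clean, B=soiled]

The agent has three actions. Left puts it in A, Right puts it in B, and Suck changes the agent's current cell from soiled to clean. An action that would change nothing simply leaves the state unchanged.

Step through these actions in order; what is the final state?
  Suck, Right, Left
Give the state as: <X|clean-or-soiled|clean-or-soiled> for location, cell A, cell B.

1. Suck → <B|clean|clean>
2. Right → <B|clean|clean>
3. Left → <A|clean|clean>

<A|clean|clean>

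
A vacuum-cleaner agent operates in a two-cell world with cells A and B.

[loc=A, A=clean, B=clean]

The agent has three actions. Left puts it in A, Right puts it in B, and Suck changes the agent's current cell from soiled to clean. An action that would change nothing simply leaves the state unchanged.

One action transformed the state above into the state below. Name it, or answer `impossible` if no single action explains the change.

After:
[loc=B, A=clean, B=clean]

try  Left: (A; A:clean, B:clean)
try Right: (B; A:clean, B:clean)  ← match
try  Suck: (A; A:clean, B:clean)

Right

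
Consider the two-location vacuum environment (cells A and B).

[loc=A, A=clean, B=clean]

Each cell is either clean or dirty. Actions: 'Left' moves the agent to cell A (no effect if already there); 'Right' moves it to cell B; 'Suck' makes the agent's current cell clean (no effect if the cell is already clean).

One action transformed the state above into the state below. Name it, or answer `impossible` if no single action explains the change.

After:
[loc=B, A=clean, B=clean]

Right

try  Left: in A — A clean, B clean
try Right: in B — A clean, B clean  ← match
try  Suck: in A — A clean, B clean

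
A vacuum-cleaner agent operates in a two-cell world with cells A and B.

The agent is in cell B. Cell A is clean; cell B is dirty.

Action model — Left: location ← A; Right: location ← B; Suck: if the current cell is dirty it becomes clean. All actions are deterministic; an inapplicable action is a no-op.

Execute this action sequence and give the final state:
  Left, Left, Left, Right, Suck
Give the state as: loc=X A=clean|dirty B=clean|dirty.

t=1 Left ⇒ loc=A A=clean B=dirty
t=2 Left ⇒ loc=A A=clean B=dirty
t=3 Left ⇒ loc=A A=clean B=dirty
t=4 Right ⇒ loc=B A=clean B=dirty
t=5 Suck ⇒ loc=B A=clean B=clean

loc=B A=clean B=clean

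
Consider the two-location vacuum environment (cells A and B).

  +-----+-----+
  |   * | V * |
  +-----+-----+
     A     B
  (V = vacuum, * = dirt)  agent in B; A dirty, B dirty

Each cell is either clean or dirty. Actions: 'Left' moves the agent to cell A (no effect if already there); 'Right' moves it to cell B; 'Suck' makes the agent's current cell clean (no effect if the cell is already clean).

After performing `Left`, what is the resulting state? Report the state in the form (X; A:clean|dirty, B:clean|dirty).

start: (B; A:dirty, B:dirty)
t=1 Left ⇒ (A; A:dirty, B:dirty)

(A; A:dirty, B:dirty)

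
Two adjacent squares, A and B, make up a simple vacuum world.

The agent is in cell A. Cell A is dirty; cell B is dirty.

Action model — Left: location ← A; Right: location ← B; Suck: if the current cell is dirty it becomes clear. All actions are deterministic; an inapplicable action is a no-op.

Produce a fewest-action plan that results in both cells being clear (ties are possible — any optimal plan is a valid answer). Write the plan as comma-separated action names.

Suck, Right, Suck

1) do Suck; now in A — A clear, B dirty
2) do Right; now in B — A clear, B dirty
3) do Suck; now in B — A clear, B clear
min 3: Suck A + move + Suck B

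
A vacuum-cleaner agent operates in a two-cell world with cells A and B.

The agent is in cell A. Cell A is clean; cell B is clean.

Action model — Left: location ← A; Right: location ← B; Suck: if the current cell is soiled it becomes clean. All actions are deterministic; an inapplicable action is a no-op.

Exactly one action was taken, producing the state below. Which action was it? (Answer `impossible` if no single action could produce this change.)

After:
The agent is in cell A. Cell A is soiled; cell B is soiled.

try  Left: <A|clean|clean>
try Right: <B|clean|clean>
try  Suck: <A|clean|clean>
no single action produces the after-state

impossible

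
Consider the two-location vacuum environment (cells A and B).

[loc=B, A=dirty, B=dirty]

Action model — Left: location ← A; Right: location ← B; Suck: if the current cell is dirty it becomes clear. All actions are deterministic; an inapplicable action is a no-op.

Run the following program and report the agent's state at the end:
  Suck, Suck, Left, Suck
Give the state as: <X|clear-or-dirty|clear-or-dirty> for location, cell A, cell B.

<A|clear|clear>

1. Suck → <B|dirty|clear>
2. Suck → <B|dirty|clear>
3. Left → <A|dirty|clear>
4. Suck → <A|clear|clear>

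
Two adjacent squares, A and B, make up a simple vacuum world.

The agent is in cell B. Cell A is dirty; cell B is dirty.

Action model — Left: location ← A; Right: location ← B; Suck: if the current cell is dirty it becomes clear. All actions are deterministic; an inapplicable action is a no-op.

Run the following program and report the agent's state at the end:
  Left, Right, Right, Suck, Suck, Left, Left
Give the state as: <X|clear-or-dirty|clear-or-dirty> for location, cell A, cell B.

t=1 Left ⇒ <A|dirty|dirty>
t=2 Right ⇒ <B|dirty|dirty>
t=3 Right ⇒ <B|dirty|dirty>
t=4 Suck ⇒ <B|dirty|clear>
t=5 Suck ⇒ <B|dirty|clear>
t=6 Left ⇒ <A|dirty|clear>
t=7 Left ⇒ <A|dirty|clear>

<A|dirty|clear>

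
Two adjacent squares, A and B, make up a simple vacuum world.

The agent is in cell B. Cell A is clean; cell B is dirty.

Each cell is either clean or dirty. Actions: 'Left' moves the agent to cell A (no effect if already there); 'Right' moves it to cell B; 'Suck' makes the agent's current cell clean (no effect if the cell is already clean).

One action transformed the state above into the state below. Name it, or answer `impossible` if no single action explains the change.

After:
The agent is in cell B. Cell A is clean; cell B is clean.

Suck

try  Left: <A|clean|dirty>
try Right: <B|clean|dirty>
try  Suck: <B|clean|clean>  ← match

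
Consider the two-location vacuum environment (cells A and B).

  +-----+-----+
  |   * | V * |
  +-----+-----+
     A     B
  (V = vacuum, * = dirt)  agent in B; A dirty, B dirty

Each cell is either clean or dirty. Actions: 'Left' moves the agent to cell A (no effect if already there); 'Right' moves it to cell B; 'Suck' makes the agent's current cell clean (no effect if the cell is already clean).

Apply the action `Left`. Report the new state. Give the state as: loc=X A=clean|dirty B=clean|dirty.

start: loc=B A=dirty B=dirty
Left (#1): loc=A A=dirty B=dirty

loc=A A=dirty B=dirty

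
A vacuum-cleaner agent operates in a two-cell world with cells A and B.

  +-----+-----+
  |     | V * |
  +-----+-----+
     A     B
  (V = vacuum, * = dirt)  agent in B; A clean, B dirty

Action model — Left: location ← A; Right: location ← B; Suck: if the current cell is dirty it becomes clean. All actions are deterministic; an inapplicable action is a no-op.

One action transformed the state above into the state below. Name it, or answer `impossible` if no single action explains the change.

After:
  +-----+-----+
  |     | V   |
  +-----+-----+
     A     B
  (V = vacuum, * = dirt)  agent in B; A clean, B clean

try  Left: loc=A A=clean B=dirty
try Right: loc=B A=clean B=dirty
try  Suck: loc=B A=clean B=clean  ← match

Suck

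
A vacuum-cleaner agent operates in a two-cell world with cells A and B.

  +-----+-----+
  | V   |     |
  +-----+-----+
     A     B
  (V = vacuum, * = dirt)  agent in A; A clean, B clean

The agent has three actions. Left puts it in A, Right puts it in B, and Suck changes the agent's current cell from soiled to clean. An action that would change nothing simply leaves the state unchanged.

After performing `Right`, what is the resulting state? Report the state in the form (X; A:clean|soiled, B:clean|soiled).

start: (A; A:clean, B:clean)
1) do Right; now (B; A:clean, B:clean)

(B; A:clean, B:clean)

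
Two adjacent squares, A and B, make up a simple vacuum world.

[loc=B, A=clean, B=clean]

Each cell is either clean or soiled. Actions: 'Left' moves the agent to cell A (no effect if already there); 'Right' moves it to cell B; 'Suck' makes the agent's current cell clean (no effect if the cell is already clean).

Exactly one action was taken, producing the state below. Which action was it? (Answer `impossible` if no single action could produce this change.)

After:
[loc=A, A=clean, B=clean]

Left

try  Left: <A|clean|clean>  ← match
try Right: <B|clean|clean>
try  Suck: <B|clean|clean>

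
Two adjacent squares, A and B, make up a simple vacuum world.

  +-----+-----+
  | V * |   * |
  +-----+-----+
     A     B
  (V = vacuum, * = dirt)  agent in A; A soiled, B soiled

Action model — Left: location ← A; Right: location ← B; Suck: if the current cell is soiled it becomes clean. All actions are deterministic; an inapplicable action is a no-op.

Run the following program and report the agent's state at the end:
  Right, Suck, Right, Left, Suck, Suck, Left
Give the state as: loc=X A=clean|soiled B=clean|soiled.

loc=A A=clean B=clean

Right (#1): loc=B A=soiled B=soiled
Suck (#2): loc=B A=soiled B=clean
Right (#3): loc=B A=soiled B=clean
Left (#4): loc=A A=soiled B=clean
Suck (#5): loc=A A=clean B=clean
Suck (#6): loc=A A=clean B=clean
Left (#7): loc=A A=clean B=clean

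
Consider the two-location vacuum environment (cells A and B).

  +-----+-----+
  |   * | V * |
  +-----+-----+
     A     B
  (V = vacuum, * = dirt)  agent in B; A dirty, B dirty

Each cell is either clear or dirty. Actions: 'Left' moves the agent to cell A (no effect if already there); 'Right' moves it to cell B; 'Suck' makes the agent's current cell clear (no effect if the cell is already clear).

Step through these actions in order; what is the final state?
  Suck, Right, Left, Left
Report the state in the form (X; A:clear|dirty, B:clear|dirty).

1. Suck → (B; A:dirty, B:clear)
2. Right → (B; A:dirty, B:clear)
3. Left → (A; A:dirty, B:clear)
4. Left → (A; A:dirty, B:clear)

(A; A:dirty, B:clear)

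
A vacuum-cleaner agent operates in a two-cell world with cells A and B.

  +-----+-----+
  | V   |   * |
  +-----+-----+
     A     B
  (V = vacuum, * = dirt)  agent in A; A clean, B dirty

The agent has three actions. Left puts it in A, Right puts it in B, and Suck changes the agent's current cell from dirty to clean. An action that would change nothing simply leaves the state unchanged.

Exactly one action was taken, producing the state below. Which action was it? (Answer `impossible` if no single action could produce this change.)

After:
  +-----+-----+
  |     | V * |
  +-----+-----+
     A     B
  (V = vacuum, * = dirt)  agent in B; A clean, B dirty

Right

try  Left: in A — A clean, B dirty
try Right: in B — A clean, B dirty  ← match
try  Suck: in A — A clean, B dirty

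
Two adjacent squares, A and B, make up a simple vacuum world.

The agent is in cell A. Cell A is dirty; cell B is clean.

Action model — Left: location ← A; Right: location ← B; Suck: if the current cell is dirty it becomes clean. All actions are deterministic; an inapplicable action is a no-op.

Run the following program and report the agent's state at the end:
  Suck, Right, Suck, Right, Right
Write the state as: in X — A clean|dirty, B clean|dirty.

in B — A clean, B clean

1) do Suck; now in A — A clean, B clean
2) do Right; now in B — A clean, B clean
3) do Suck; now in B — A clean, B clean
4) do Right; now in B — A clean, B clean
5) do Right; now in B — A clean, B clean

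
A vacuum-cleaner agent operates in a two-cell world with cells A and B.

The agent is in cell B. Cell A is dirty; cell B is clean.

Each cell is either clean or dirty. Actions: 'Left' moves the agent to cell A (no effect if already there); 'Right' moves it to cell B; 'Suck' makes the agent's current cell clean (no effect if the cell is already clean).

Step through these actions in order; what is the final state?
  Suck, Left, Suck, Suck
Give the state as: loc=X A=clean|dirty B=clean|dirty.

t=1 Suck ⇒ loc=B A=dirty B=clean
t=2 Left ⇒ loc=A A=dirty B=clean
t=3 Suck ⇒ loc=A A=clean B=clean
t=4 Suck ⇒ loc=A A=clean B=clean

loc=A A=clean B=clean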